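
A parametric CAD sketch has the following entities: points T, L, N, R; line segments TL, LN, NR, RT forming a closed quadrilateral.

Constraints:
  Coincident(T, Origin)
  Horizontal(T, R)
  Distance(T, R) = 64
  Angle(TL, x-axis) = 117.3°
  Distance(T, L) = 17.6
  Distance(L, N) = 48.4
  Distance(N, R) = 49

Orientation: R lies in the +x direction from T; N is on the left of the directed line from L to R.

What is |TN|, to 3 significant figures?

51.9

Checks: |LN| = 48.40 ✓; |NR| = 49.00 ✓.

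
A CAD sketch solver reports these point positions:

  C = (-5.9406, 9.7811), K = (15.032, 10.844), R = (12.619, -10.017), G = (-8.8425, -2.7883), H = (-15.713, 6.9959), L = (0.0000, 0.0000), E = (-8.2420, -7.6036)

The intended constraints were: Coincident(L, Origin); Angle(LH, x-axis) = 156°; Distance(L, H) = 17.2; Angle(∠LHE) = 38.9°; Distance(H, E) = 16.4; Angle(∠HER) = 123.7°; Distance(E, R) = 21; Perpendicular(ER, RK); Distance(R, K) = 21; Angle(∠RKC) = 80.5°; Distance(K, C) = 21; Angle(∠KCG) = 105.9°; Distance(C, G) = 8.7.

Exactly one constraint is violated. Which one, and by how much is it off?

Distance(C, G) = 8.7 — off by 4.20.

L = (0.00, 0.00) ✓; LH at 156.0° ✓; |LH| = 17.20 ✓; ∠LHE = 38.90° ✓; |HE| = 16.40 ✓; ∠HER = 123.7° ✓; |ER| = 21.00 ✓; ∠(ER, RK) = 90.00° ✓; |RK| = 21.00 ✓; ∠RKC = 80.50° ✓; |KC| = 21.00 ✓; ∠KCG = 105.9° ✓; |CG| = 12.90 ✗.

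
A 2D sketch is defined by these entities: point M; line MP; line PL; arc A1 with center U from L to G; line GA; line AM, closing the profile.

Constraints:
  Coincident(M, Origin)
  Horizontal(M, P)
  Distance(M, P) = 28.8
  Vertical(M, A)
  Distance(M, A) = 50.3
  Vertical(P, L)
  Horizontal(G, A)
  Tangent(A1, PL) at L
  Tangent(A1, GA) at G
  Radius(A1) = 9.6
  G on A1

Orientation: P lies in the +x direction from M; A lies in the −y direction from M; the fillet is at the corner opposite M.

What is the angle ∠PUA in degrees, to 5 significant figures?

129.84°

M is at the origin; MP is horizontal with |MP| = 28.8 and P on the +x side, so P = (28.800, 0.0000). M and A share the same x with |MA| = 50.3 and A on the −y side, so A = (0.0000, -50.300). The virtual corner opposite M is at (28.800, -50.300). Since A1 is tangent to PL there, UL ⟂ PL and tangency of A1 to GA means the radius UG is perpendicular to GA, with radius 9.6, so the center U sits 9.6 in from both sides at U = (19.200, -40.700). Then cos ∠PUA = UP·UA / (|UP||UA|), giving 129.84°.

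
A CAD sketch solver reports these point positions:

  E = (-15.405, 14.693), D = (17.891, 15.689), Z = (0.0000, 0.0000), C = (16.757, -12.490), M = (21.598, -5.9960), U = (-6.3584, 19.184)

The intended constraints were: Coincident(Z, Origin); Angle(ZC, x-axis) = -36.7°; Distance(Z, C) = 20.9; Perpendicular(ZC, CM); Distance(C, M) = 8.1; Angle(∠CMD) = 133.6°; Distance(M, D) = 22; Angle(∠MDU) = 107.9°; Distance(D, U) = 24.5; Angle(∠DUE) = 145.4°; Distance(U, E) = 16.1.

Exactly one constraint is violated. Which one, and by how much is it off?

Distance(U, E) = 16.1 — off by 6.00.

Z = (0.00, 0.00) ✓; ZC at -36.70° ✓; |ZC| = 20.90 ✓; ∠(ZC, CM) = 90.00° ✓; |CM| = 8.100 ✓; ∠CMD = 133.6° ✓; |MD| = 22.00 ✓; ∠MDU = 107.9° ✓; |DU| = 24.50 ✓; ∠DUE = 145.4° ✓; |UE| = 10.10 ✗.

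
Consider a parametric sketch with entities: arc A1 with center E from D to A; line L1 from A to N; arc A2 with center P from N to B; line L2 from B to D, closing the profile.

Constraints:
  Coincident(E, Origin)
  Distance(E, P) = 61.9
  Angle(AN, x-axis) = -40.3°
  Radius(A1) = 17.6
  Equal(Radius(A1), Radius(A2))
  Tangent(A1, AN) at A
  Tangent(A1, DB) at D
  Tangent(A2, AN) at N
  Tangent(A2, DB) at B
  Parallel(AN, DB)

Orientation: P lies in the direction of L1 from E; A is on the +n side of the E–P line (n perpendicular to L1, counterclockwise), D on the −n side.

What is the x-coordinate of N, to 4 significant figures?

58.59

The slot axis is L1's direction at -40.3°, so u = (cos -40.3°, sin -40.3°) = (0.7627, -0.6468) and n = (−sin -40.3°, cos -40.3°) = (0.6468, 0.7627). E is at the origin and P lies 61.9 along u from E, so P = 61.9·u = (47.21, -40.04). Tangency of A1 to both parallel lines with radius 17.6 puts A and D at E ± 17.6·n: A = (11.38, 13.42), D = (-11.38, -13.42). Equal radii place N and B the same way about P: N = P + 17.6·n = (58.59, -26.61), B = P − 17.6·n = (35.83, -53.46). So N.x = 58.59.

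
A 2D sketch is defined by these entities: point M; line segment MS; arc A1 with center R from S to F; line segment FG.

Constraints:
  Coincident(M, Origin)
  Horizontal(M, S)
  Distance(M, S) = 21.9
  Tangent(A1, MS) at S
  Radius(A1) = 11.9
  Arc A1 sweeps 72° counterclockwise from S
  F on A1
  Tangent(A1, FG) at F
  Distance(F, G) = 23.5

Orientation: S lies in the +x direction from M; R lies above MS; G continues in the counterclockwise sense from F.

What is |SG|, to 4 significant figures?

35.78

On A1, S sits at bearing -90° from R; a 72° counterclockwise sweep puts F at bearing -18°, so F = R + 11.9·(cos -18°, sin -18°) = (33.22, 8.223). Since A1 is tangent to FG there, RF ⟂ FG, so FG runs along (−sin -18°, cos -18°); with |FG| = 23.5, G = (40.48, 30.57). Then |SG| = |G − S| = 35.78.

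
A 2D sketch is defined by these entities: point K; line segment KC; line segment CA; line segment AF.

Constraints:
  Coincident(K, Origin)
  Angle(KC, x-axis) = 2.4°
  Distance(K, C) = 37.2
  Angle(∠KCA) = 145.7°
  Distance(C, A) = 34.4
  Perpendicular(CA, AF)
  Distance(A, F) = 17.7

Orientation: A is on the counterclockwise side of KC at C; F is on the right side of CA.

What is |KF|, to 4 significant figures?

75.74

K is at the origin; KC runs at 2.4° with length 37.2, so C = 37.2·(cos 2.4°, sin 2.4°) = (37.17, 1.558). ∠KCA = 145.7°, so CA runs at 2.4° + (180° − 145.7°) = 36.70° from the x-axis; with |CA| = 34.4, A = C + 34.4·(cos 36.70°, sin 36.70°) = (64.75, 22.12). CA is perpendicular to AF; with |AF| = 17.7 on the right of CA, F = A + 17.7·(0.5976, -0.8018) = (75.33, 7.925). Then |KF| = |F − K| = 75.74.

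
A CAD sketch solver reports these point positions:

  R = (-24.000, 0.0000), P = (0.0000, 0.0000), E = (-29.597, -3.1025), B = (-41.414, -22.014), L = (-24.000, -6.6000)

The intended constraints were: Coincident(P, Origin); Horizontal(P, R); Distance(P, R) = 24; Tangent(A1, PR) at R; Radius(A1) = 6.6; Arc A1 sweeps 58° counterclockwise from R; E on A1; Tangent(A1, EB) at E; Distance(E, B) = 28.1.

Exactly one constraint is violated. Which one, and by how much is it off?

Distance(E, B) = 28.1 — off by 5.80.

P = (0.00, 0.00) ✓; P.y = 0.00, R.y = 0.00 ✓; |PR| = 24.00 ✓; ∠(LR, RP) = 90.00° ✓; |LR| = 6.600 ✓; bearing(L→E) − bearing(L→R) = 58.00° ✓; |LE| = 6.600 ✓; ∠(LE, EB) = 90.00° ✓; |EB| = 22.30 ✗.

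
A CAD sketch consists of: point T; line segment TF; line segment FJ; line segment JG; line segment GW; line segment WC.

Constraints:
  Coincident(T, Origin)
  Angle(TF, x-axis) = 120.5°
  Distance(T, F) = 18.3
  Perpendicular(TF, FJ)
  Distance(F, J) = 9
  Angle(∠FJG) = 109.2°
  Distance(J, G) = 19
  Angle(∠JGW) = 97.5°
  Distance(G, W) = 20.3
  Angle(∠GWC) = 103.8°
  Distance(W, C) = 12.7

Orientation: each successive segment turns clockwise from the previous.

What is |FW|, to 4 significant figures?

27.22

T is at the origin; TF runs at 120.5° with length 18.3, so F = (-9.288, 15.77). TF is perpendicular to FJ, so FJ runs at 30.50°; with |FJ| = 9.0, J = (-1.533, 20.34). ∠FJG = 109.2° gives JG at -40.30° from the x-axis; with |JG| = 19.0, G = (12.96, 8.047). ∠JGW = 97.5° gives GW at -122.8° from the x-axis; with |GW| = 20.3, W = (1.961, -9.017). Then |FW| = |W − F| = 27.22.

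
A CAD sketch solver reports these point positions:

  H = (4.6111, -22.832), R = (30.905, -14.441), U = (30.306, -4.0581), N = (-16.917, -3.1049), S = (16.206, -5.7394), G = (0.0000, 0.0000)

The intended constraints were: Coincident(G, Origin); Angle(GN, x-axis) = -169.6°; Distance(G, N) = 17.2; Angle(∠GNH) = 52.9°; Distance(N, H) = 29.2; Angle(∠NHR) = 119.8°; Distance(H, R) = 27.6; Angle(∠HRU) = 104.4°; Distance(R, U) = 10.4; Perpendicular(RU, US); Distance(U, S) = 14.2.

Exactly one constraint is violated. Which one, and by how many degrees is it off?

Perpendicular(RU, US) — off by 3.50°.

G = (0.00, 0.00) ✓; GN at -169.6° ✓; |GN| = 17.20 ✓; ∠GNH = 52.90° ✓; |NH| = 29.20 ✓; ∠NHR = 119.8° ✓; |HR| = 27.60 ✓; ∠HRU = 104.4° ✓; |RU| = 10.40 ✓; ∠(RU, US) = 93.50° ✗; |US| = 14.20 ✓.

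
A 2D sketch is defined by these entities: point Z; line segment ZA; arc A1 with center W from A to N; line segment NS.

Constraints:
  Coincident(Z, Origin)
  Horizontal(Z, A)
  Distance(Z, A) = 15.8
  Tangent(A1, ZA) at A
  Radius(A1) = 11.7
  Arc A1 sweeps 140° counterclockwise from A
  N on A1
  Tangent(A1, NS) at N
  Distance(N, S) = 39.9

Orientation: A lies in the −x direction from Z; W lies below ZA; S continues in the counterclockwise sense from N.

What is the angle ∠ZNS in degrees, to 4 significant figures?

81.54°

Z is at the origin; ZA is horizontal with |ZA| = 15.8 and A on the −x side, so A = (-15.80, 0.000). A1 meets ZA tangentially, so WA is at right angles to ZA, so W = A + (0, -11.7) = (-15.80, -11.70). On A1, A sits at bearing 90° from W; a 140° counterclockwise sweep puts N at bearing 230°, so N = W + 11.7·(cos 230°, sin 230°) = (-23.32, -20.66). A1 meets NS tangentially, so WN is at right angles to NS, so NS runs along (−sin 230°, cos 230°); with |NS| = 39.9, S = (7.245, -46.31). Then cos ∠ZNS = NZ·NS / (|NZ||NS|), giving 81.54°.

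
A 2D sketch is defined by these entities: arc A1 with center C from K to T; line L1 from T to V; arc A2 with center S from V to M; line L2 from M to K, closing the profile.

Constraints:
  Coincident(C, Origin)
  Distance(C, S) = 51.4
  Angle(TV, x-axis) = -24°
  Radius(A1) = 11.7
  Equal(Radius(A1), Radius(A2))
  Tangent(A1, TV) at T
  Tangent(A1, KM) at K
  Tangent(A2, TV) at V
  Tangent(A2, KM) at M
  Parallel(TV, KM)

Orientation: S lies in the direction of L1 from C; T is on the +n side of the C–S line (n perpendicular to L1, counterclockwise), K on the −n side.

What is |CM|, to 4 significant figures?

52.71

The slot axis is L1's direction at -24.0°, so u = (cos -24.0°, sin -24.0°) = (0.9135, -0.4067) and n = (−sin -24.0°, cos -24.0°) = (0.4067, 0.9135). C is at the origin and S lies 51.4 along u from C, so S = 51.4·u = (46.96, -20.91). Tangency of A1 to both parallel lines with radius 11.7 puts T and K at C ± 11.7·n: T = (4.759, 10.69), K = (-4.759, -10.69). Equal radii place V and M the same way about S: V = S + 11.7·n = (51.72, -10.22), M = S − 11.7·n = (42.20, -31.59). Then |CM| = |M − C| = 52.71.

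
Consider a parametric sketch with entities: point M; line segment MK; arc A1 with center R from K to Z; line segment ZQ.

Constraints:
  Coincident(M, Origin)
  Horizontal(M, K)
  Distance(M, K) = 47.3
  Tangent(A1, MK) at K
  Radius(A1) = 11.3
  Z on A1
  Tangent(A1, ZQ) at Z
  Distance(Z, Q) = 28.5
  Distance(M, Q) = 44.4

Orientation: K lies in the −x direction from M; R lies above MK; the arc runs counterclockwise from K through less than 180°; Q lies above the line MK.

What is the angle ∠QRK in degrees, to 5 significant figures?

140.00°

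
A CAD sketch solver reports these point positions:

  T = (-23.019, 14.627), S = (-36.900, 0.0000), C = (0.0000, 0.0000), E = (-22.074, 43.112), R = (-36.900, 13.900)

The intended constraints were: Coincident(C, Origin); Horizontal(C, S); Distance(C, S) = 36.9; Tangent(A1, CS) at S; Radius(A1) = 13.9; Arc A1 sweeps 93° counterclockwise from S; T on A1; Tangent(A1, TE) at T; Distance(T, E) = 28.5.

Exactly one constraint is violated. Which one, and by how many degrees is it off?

Tangent(A1, TE) at T — off by 4.90°.

C = (0.00, 0.00) ✓; C.y = 0.00, S.y = 0.00 ✓; |CS| = 36.90 ✓; ∠(RS, SC) = 90.00° ✓; |RS| = 13.90 ✓; bearing(R→T) − bearing(R→S) = 93.00° ✓; |RT| = 13.90 ✓; ∠(RT, TE) = 94.90° ✗; |TE| = 28.50 ✓.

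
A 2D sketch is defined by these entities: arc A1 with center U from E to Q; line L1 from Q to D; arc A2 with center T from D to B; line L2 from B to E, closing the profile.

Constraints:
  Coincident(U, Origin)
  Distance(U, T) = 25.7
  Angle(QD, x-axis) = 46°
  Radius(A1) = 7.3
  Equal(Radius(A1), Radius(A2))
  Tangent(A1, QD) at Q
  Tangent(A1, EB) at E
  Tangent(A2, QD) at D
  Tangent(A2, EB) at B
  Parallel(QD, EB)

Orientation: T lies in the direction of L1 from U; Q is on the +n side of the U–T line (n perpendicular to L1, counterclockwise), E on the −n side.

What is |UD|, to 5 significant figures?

26.717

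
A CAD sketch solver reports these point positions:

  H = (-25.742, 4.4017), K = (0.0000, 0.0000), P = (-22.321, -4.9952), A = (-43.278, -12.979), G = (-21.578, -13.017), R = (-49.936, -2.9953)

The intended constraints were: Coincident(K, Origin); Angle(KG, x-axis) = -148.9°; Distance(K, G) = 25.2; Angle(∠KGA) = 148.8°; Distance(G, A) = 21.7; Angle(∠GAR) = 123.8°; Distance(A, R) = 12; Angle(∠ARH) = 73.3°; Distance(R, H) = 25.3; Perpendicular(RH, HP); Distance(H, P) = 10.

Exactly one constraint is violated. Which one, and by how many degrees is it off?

Perpendicular(RH, HP) — off by 3.00°.

K = (0.00, 0.00) ✓; KG at -148.9° ✓; |KG| = 25.20 ✓; ∠KGA = 148.8° ✓; |GA| = 21.70 ✓; ∠GAR = 123.8° ✓; |AR| = 12.00 ✓; ∠ARH = 73.30° ✓; |RH| = 25.30 ✓; ∠(RH, HP) = 87.00° ✗; |HP| = 10.00 ✓.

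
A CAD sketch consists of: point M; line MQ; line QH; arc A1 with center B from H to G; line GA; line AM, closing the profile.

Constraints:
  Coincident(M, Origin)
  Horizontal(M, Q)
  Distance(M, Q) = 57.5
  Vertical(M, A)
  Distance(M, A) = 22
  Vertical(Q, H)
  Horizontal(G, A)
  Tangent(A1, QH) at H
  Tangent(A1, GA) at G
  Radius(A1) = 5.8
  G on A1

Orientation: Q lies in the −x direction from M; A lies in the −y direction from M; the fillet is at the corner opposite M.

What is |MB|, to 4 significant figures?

54.18

M and A share the same x with |MA| = 22.0 and A on the −y side, so A = (0.000, -22.00). The virtual corner opposite M is at (-57.50, -22.00). Since A1 is tangent to QH there, BH ⟂ QH and A1 meets GA tangentially, so BG is at right angles to GA, with radius 5.8, so the center B sits 5.8 in from both sides at B = (-51.70, -16.20). Then |MB| = |B − M| = 54.18.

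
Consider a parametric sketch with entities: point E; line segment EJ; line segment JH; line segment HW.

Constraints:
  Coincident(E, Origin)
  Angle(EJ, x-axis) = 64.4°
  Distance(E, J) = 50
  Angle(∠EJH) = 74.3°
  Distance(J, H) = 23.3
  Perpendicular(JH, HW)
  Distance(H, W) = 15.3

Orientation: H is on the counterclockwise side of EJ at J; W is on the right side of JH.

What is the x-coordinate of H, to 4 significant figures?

-1.349

E is at the origin; EJ runs at 64.4° with length 50.0, so J = 50.0·(cos 64.4°, sin 64.4°) = (21.60, 45.09). ∠EJH = 74.3°, so JH runs at 64.4° + (180° − 74.3°) = 170.1° from the x-axis; with |JH| = 23.3, H = J + 23.3·(cos 170.1°, sin 170.1°) = (-1.349, 49.10). So H.x = -1.349.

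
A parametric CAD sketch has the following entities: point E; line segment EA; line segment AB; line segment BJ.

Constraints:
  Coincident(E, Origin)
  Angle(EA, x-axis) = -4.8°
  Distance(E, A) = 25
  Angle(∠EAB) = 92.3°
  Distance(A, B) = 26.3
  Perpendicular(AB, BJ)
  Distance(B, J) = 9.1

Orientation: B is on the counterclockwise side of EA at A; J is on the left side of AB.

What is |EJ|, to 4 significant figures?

31.59

∠EAB = 92.3°, so AB runs at -4.8° + (180° − 92.3°) = 82.90° from the x-axis; with |AB| = 26.3, B = A + 26.3·(cos 82.90°, sin 82.90°) = (28.16, 24.01). AB ⟂ BJ; with |BJ| = 9.1 on the left of AB, J = B + 9.1·(-0.9923, 0.1236) = (19.13, 25.13). Then |EJ| = |J − E| = 31.59.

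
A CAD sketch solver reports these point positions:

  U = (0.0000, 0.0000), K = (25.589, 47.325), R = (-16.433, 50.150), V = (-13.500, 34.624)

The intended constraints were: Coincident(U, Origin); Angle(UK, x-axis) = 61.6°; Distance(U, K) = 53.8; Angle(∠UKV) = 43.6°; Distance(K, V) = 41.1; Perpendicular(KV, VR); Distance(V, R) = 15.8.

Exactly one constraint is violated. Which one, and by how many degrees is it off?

Perpendicular(KV, VR) — off by 7.30°.

U = (0.00, 0.00) ✓; UK at 61.60° ✓; |UK| = 53.80 ✓; ∠UKV = 43.60° ✓; |KV| = 41.10 ✓; ∠(KV, VR) = 97.30° ✗; |VR| = 15.80 ✓.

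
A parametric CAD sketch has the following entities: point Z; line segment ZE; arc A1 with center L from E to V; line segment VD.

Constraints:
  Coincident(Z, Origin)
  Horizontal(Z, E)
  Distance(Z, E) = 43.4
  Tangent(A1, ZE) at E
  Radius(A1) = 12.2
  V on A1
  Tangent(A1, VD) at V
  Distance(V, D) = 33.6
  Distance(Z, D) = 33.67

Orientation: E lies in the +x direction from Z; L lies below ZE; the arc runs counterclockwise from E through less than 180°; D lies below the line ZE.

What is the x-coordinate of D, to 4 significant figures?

13.03

Checks: |ZE| = 43.40 ✓; |LV| = 12.20 ✓; ∠(LV, VD) = 90.00° ✓; |VD| = 33.60 ✓; |ZD| = 33.67 ✓.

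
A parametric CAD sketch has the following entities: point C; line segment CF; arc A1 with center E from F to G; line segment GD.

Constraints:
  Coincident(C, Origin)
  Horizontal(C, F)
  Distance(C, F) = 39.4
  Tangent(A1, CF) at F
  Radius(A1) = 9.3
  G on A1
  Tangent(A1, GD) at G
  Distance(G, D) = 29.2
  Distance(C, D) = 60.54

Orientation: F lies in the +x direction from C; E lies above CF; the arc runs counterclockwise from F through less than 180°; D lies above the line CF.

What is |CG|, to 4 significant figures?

49.70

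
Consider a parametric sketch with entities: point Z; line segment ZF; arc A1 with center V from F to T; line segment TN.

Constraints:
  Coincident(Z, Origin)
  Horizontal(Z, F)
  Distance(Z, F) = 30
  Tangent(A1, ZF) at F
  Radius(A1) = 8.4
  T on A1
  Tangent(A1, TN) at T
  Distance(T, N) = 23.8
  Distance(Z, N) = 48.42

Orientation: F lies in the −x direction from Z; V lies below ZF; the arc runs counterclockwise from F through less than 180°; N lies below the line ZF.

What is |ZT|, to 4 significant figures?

39.48

Z is at the origin; Z and F share the same y with |ZF| = 30.0 and F on the −x side, so F = (-30.00, 0.000). Since A1 is tangent to ZF there, VF ⟂ ZF, so V = F + (0, -8.4) = (-30.00, -8.400). Since VT ⟂ TN (tangency), |VN| = √(8.4² + 23.8²) = 25.24 regardless of where T sits on A1. So N lies on both circle(Z, 48.42) and circle(V, 25.24); the below-ZF intersection is N = (-35.38, -33.06). T is the foot of the tangent from N: T = (-38.33, -9.444).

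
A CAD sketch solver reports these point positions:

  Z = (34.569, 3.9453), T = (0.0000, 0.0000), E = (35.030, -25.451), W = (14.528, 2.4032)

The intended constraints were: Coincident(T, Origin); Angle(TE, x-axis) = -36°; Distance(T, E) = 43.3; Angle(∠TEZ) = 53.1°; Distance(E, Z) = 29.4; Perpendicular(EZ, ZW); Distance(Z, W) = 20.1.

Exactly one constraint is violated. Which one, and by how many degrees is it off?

Perpendicular(EZ, ZW) — off by 3.50°.

T = (0.00, 0.00) ✓; TE at -36.00° ✓; |TE| = 43.30 ✓; ∠TEZ = 53.10° ✓; |EZ| = 29.40 ✓; ∠(EZ, ZW) = 93.50° ✗; |ZW| = 20.10 ✓.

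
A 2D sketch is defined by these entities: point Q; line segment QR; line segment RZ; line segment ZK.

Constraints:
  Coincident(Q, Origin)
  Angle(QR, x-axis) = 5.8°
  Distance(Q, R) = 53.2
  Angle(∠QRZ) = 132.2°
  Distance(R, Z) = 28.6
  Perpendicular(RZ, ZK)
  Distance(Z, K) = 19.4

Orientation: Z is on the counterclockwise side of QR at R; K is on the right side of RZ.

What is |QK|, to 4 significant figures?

87.17

∠QRZ = 132.2°, so RZ runs at 5.8° + (180° − 132.2°) = 53.60° from the x-axis; with |RZ| = 28.6, Z = R + 28.6·(cos 53.60°, sin 53.60°) = (69.90, 28.40). RZ ⟂ ZK; with |ZK| = 19.4 on the right of RZ, K = Z + 19.4·(0.8049, -0.5934) = (85.51, 16.88). Then |QK| = |K − Q| = 87.17.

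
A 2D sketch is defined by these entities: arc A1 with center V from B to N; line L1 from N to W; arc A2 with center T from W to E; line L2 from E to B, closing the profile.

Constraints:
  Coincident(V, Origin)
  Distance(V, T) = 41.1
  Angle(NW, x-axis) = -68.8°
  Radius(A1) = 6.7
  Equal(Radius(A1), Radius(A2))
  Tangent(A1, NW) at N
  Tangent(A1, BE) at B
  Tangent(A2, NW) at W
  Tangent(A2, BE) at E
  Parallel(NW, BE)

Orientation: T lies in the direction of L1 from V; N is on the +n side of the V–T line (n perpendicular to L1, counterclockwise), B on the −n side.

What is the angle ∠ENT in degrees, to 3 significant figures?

8.80°

The slot axis is L1's direction at -68.8°, so u = (cos -68.8°, sin -68.8°) = (0.362, -0.932) and n = (−sin -68.8°, cos -68.8°) = (0.932, 0.362). V is at the origin and T lies 41.1 along u from V, so T = 41.1·u = (14.9, -38.3). Tangency of A1 to both parallel lines with radius 6.7 puts N and B at V ± 6.7·n: N = (6.25, 2.42), B = (-6.25, -2.42). Equal radii place W and E the same way about T: W = T + 6.7·n = (21.1, -35.9), E = T − 6.7·n = (8.62, -40.7). Then cos ∠ENT = NE·NT / (|NE||NT|), giving 8.80°.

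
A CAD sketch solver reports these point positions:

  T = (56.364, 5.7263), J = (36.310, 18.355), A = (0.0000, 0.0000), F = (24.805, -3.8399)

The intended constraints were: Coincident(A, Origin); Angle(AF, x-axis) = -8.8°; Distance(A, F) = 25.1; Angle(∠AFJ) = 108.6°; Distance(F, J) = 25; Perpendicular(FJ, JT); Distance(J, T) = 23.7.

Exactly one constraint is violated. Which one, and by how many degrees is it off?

Perpendicular(FJ, JT) — off by 4.80°.

A = (0.00, 0.00) ✓; AF at -8.800° ✓; |AF| = 25.10 ✓; ∠AFJ = 108.6° ✓; |FJ| = 25.00 ✓; ∠(FJ, JT) = 94.80° ✗; |JT| = 23.70 ✓.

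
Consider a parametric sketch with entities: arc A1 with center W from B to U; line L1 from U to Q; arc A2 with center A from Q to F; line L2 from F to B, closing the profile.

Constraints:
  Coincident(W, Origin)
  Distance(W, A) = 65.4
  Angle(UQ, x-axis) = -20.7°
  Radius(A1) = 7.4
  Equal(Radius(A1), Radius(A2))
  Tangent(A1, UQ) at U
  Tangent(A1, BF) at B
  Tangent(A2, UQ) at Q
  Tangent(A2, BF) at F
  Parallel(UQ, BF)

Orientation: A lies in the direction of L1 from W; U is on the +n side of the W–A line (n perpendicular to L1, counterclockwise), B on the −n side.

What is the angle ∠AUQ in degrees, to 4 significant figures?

6.456°

The slot axis is L1's direction at -20.7°, so u = (cos -20.7°, sin -20.7°) = (0.9354, -0.3535) and n = (−sin -20.7°, cos -20.7°) = (0.3535, 0.9354). W is at the origin and A lies 65.4 along u from W, so A = 65.4·u = (61.18, -23.12). Tangency of A1 to both parallel lines with radius 7.4 puts U and B at W ± 7.4·n: U = (2.616, 6.922), B = (-2.616, -6.922). Equal radii place Q and F the same way about A: Q = A + 7.4·n = (63.79, -16.19), F = A − 7.4·n = (58.56, -30.04). Then cos ∠AUQ = UA·UQ / (|UA||UQ|), giving 6.456°.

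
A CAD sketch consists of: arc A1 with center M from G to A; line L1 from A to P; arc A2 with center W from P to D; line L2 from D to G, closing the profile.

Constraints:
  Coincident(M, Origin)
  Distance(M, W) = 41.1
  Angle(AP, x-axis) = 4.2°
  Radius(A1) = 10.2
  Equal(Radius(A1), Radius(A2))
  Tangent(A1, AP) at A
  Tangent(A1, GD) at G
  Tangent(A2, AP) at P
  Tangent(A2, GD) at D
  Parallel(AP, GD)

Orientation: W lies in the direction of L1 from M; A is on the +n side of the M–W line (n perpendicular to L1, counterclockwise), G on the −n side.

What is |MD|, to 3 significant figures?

42.3

Tangency of A1 to both parallel lines with radius 10.2 puts A and G at M ± 10.2·n: A = (-0.747, 10.2), G = (0.747, -10.2). Equal radii place P and D the same way about W: P = W + 10.2·n = (40.2, 13.2), D = W − 10.2·n = (41.7, -7.16). Then |MD| = |D − M| = 42.3.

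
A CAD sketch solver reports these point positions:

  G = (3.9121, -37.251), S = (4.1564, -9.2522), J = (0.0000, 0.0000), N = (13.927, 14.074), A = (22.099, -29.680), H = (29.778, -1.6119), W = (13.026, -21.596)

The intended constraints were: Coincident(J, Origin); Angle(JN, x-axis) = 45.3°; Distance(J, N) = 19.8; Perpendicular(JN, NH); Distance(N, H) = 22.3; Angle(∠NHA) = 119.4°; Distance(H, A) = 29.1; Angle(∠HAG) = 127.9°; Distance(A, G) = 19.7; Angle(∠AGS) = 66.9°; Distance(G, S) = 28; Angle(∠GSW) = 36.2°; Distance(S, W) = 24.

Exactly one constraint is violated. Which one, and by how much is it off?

Distance(S, W) = 24 — off by 8.80.

J = (0.00, 0.00) ✓; JN at 45.30° ✓; |JN| = 19.80 ✓; ∠(JN, NH) = 90.00° ✓; |NH| = 22.30 ✓; ∠NHA = 119.4° ✓; |HA| = 29.10 ✓; ∠HAG = 127.9° ✓; |AG| = 19.70 ✓; ∠AGS = 66.90° ✓; |GS| = 28.00 ✓; ∠GSW = 36.20° ✓; |SW| = 15.20 ✗.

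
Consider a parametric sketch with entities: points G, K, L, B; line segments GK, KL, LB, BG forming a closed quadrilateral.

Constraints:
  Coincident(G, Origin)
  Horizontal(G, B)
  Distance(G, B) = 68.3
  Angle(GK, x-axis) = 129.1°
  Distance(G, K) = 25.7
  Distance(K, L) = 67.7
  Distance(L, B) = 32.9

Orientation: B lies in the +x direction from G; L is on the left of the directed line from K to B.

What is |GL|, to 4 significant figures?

58.19

Checks: |KL| = 67.70 ✓; |LB| = 32.90 ✓.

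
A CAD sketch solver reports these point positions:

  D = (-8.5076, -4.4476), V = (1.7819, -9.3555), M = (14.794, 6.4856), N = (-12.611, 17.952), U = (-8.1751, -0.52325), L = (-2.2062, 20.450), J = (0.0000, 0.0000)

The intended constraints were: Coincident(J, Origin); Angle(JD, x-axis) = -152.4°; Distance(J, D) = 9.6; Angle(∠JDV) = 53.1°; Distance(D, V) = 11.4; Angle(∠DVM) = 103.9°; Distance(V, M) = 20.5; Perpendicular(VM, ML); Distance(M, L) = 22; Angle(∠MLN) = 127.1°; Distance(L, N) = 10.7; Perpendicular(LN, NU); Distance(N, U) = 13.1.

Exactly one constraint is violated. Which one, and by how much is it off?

Distance(N, U) = 13.1 — off by 5.90.

J = (0.00, 0.00) ✓; JD at -152.4° ✓; |JD| = 9.600 ✓; ∠JDV = 53.10° ✓; |DV| = 11.40 ✓; ∠DVM = 103.9° ✓; |VM| = 20.50 ✓; ∠(VM, ML) = 90.00° ✓; |ML| = 22.00 ✓; ∠MLN = 127.1° ✓; |LN| = 10.70 ✓; ∠(LN, NU) = 90.00° ✓; |NU| = 19.00 ✗.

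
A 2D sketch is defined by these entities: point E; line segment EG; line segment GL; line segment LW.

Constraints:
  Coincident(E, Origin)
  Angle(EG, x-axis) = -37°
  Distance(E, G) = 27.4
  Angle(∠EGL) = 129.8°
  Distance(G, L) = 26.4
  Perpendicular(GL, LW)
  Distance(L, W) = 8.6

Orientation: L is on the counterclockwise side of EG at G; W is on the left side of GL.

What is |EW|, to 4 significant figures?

45.67

∠EGL = 129.8°, so GL runs at -37.0° + (180° − 129.8°) = 13.20° from the x-axis; with |GL| = 26.4, L = G + 26.4·(cos 13.20°, sin 13.20°) = (47.59, -10.46). GL ⟂ LW; with |LW| = 8.6 on the left of GL, W = L + 8.6·(-0.2284, 0.9736) = (45.62, -2.088). Then |EW| = |W − E| = 45.67.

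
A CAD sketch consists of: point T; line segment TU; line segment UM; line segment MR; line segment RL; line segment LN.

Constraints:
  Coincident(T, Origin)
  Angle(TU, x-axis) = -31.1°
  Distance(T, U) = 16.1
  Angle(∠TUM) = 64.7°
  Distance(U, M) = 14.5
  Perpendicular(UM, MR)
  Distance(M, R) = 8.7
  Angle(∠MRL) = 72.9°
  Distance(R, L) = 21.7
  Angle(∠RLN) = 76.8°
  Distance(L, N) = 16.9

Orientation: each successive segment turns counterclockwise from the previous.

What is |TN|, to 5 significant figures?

27.218

T is at the origin; TU runs at -31.1° with length 16.1, so U = (13.786, -8.3162). ∠TUM = 64.7° gives UM at 84.200° from the x-axis; with |UM| = 14.5, M = (15.251, 6.1096). The perpendicularity gives MR at right angles to UM, so MR runs at 174.20°; with |MR| = 8.7, R = (6.5958, 6.9888). ∠MRL = 72.9° gives RL at -78.700° from the x-axis; with |RL| = 21.7, L = (10.848, -14.291). ∠RLN = 76.8° gives LN at 24.500° from the x-axis; with |LN| = 16.9, N = (26.226, -7.2822). Then |TN| = |N − T| = 27.218.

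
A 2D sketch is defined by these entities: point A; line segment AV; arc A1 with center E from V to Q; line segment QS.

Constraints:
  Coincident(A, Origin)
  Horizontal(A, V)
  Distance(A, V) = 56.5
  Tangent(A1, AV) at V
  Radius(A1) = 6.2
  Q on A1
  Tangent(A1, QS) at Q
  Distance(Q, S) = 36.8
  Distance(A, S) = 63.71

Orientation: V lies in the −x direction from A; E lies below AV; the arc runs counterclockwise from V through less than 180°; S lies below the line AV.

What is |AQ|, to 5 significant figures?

62.788

Checks: |EQ| = 6.200 ✓; ∠(EQ, QS) = 90.00° ✓; |QS| = 36.80 ✓; |AS| = 63.71 ✓.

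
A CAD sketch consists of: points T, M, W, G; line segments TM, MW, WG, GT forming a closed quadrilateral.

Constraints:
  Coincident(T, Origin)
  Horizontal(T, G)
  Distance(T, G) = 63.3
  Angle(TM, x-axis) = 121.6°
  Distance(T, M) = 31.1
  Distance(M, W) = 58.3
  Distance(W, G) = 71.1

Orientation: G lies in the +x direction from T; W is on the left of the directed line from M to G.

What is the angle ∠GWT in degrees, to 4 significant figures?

53.63°

T is at the origin; T and G share the same y with |TG| = 63.3 and G in +x, so G = (63.3, 0). TM runs at 121.6° with |TM| = 31.1, so M = (-16.30, 26.49). W is determined by |MW| = 58.3 and |WG| = 71.1 together: it lies at the intersection of circle(M, 58.3) and circle(G, 71.1). With |MG| = 83.89, the foot of the radical line on MG is 32.07 from M and the perpendicular offset is √(58.3² − 32.07²) = 48.69. Taking the left-of-MG solution: W = (29.51, 62.56).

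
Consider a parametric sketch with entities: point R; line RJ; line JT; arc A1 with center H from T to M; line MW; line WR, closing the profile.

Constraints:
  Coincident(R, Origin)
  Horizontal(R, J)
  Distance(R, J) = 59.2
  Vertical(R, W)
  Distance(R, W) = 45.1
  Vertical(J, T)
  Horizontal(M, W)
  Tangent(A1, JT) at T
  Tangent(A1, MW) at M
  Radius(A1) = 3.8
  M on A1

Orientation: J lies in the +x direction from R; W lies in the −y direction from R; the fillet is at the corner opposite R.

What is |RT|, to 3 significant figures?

72.2

R is at the origin; RJ is horizontal with |RJ| = 59.2 and J on the +x side, so J = (59.2, 0.00). R and W share the same x with |RW| = 45.1 and W on the −y side, so W = (0.00, -45.1). The virtual corner opposite R is at (59.2, -45.1). Since A1 is tangent to JT there, HT ⟂ JT and A1 meets MW tangentially, so HM is at right angles to MW, with radius 3.8, so the center H sits 3.8 in from both sides at H = (55.4, -41.3). That places the tangent points at T = (59.2, -41.3) on JT and M = (55.4, -45.1) on MW. Then |RT| = |T − R| = 72.2.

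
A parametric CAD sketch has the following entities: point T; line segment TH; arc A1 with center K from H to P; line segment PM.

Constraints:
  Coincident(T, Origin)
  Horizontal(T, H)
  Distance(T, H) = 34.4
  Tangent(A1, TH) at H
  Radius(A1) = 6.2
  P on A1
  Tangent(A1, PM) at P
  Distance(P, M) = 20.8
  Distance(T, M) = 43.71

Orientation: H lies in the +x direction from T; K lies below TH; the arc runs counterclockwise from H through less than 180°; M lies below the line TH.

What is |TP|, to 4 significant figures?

29.44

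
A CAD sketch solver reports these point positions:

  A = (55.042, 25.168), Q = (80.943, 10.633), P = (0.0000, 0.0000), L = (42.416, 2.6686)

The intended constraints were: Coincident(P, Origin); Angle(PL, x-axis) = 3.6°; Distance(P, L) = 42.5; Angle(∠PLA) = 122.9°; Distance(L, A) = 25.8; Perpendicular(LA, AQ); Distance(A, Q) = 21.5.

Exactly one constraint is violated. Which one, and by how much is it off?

Distance(A, Q) = 21.5 — off by 8.20.

P = (0.00, 0.00) ✓; PL at 3.600° ✓; |PL| = 42.50 ✓; ∠PLA = 122.9° ✓; |LA| = 25.80 ✓; ∠(LA, AQ) = 90.00° ✓; |AQ| = 29.70 ✗.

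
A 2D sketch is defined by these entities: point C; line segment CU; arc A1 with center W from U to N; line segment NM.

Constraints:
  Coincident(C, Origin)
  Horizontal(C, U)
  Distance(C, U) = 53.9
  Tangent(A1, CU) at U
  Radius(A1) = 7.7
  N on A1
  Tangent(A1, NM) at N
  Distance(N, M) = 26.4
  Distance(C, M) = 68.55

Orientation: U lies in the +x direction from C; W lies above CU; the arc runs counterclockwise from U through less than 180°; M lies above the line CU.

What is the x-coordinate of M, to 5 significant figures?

59.118

Checks: |WN| = 7.700 ✓; ∠(WN, NM) = 90.00° ✓; |NM| = 26.40 ✓; |CM| = 68.55 ✓.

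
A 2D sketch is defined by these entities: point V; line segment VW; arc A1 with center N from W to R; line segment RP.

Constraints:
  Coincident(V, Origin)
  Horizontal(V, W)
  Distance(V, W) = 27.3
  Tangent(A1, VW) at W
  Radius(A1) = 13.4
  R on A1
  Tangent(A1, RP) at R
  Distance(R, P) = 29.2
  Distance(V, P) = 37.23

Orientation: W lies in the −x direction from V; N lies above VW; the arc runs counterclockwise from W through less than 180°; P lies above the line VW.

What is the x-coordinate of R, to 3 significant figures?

-14.6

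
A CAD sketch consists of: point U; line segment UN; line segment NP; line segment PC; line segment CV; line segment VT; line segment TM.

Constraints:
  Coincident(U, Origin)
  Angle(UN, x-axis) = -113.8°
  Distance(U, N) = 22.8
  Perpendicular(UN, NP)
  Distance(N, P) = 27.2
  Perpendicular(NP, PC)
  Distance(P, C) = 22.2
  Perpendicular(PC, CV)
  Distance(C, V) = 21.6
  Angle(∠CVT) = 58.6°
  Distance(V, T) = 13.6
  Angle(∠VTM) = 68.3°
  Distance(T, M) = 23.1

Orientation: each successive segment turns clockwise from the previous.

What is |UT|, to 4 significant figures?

17.61

U is at the origin; UN runs at -113.8° with length 22.8, so N = (-9.201, -20.86). UN is perpendicular to NP, so NP runs at 156.2°; with |NP| = 27.2, P = (-34.09, -9.885). NP is perpendicular to PC, so PC runs at 66.20°; with |PC| = 22.2, C = (-25.13, 10.43). The perpendicularity gives CV at right angles to PC, so CV runs at -23.80°; with |CV| = 21.6, V = (-5.366, 1.711). ∠CVT = 58.6° gives VT at -145.2° from the x-axis; with |VT| = 13.6, T = (-16.53, -6.051). Then |UT| = |T − U| = 17.61.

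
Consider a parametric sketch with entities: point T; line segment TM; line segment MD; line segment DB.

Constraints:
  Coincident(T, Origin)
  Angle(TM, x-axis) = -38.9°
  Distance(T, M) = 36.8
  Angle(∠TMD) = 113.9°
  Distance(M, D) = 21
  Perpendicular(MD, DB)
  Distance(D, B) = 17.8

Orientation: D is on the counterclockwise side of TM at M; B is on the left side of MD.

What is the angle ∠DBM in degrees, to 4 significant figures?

49.71°

∠TMD = 113.9°, so MD runs at -38.9° + (180° − 113.9°) = 27.20° from the x-axis; with |MD| = 21.0, D = M + 21.0·(cos 27.20°, sin 27.20°) = (47.32, -13.51). MD is perpendicular to DB; with |DB| = 17.8 on the left of MD, B = D + 17.8·(-0.4571, 0.8894) = (39.18, 2.322). Then cos ∠DBM = BD·BM / (|BD||BM|), giving 49.71°.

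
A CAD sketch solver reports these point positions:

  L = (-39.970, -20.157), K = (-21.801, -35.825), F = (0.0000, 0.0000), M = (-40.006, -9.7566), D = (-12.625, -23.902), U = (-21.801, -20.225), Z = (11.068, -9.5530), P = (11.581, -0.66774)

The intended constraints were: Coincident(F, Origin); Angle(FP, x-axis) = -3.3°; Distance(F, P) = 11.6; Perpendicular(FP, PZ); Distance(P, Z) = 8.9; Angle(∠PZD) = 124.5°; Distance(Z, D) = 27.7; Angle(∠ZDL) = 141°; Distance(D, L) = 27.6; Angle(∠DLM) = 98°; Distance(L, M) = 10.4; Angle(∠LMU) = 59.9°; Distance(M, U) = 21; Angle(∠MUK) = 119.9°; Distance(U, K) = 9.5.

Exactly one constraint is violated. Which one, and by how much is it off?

Distance(U, K) = 9.5 — off by 6.10.

F = (0.00, 0.00) ✓; FP at -3.300° ✓; |FP| = 11.60 ✓; ∠(FP, PZ) = 90.00° ✓; |PZ| = 8.900 ✓; ∠PZD = 124.5° ✓; |ZD| = 27.70 ✓; ∠ZDL = 141.0° ✓; |DL| = 27.60 ✓; ∠DLM = 98.00° ✓; |LM| = 10.40 ✓; ∠LMU = 59.90° ✓; |MU| = 21.00 ✓; ∠MUK = 119.9° ✓; |UK| = 15.60 ✗.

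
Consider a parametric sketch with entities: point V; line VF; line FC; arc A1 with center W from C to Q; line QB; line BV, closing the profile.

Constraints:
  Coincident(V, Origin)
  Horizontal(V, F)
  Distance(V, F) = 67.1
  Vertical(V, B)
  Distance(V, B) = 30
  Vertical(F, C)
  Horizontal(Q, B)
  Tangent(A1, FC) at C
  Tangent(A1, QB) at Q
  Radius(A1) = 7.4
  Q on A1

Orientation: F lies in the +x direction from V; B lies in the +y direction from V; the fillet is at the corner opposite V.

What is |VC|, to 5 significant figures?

70.804

V is at the origin; VF is horizontal with |VF| = 67.1 and F on the +x side, so F = (67.100, 0.0000). VB is vertical with |VB| = 30.0 and B on the +y side, so B = (0.0000, 30.000). The virtual corner opposite V is at (67.100, 30.000). Since A1 is tangent to FC there, WC ⟂ FC and A1 meets QB tangentially, so WQ is at right angles to QB, with radius 7.4, so the center W sits 7.4 in from both sides at W = (59.700, 22.600). That places the tangent points at C = (67.100, 22.600) on FC and Q = (59.700, 30.000) on QB. Then |VC| = |C − V| = 70.804.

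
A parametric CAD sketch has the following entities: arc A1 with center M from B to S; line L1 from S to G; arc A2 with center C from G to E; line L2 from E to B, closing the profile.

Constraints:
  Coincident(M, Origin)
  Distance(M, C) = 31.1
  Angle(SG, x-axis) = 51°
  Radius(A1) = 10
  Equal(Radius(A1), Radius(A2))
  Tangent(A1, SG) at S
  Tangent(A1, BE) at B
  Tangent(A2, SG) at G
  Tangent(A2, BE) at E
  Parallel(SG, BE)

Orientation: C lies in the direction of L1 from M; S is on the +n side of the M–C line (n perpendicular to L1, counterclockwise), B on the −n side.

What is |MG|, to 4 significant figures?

32.67

The slot axis is L1's direction at 51.0°, so u = (cos 51.0°, sin 51.0°) = (0.6293, 0.7771) and n = (−sin 51.0°, cos 51.0°) = (-0.7771, 0.6293). M is at the origin and C lies 31.1 along u from M, so C = 31.1·u = (19.57, 24.17). Tangency of A1 to both parallel lines with radius 10.0 puts S and B at M ± 10.0·n: S = (-7.771, 6.293), B = (7.771, -6.293). Equal radii place G and E the same way about C: G = C + 10.0·n = (11.80, 30.46), E = C − 10.0·n = (27.34, 17.88). Then |MG| = |G − M| = 32.67.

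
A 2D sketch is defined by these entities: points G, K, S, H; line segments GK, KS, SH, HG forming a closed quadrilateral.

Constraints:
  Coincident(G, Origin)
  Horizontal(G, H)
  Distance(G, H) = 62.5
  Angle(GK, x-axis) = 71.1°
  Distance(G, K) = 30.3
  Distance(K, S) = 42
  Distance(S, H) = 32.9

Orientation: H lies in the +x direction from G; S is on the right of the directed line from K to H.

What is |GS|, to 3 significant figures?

31.5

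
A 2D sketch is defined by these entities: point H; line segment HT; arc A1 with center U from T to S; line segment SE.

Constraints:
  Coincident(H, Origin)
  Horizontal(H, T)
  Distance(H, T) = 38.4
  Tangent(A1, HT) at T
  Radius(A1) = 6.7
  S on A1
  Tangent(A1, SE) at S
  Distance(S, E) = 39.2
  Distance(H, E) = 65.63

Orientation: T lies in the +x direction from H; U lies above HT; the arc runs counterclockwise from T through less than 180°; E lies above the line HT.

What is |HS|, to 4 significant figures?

45.53

H is at the origin; H and T share the same y with |HT| = 38.4 and T on the +x side, so T = (38.40, 0.000). Tangency of A1 to HT means the radius UT is perpendicular to HT, so U = T + (0, 6.7) = (38.40, 6.700). Since US ⟂ SE (tangency), |UE| = √(6.7² + 39.2²) = 39.77 regardless of where S sits on A1. So E lies on both circle(H, 65.63) and circle(U, 39.77); the above-HT intersection is E = (47.35, 45.45). S is the foot of the tangent from E: S = (45.09, 6.314).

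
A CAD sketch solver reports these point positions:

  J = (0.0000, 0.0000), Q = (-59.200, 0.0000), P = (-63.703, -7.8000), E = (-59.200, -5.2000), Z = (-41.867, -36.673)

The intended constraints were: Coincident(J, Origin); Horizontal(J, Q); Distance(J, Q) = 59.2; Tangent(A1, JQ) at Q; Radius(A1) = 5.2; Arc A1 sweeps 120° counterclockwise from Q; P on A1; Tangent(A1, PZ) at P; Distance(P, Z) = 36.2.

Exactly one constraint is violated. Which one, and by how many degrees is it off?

Tangent(A1, PZ) at P — off by 7.10°.

J = (0.00, 0.00) ✓; J.y = 0.00, Q.y = 0.00 ✓; |JQ| = 59.20 ✓; ∠(EQ, QJ) = 90.00° ✓; |EQ| = 5.200 ✓; bearing(E→P) − bearing(E→Q) = 120.0° ✓; |EP| = 5.200 ✓; ∠(EP, PZ) = 82.90° ✗; |PZ| = 36.20 ✓.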